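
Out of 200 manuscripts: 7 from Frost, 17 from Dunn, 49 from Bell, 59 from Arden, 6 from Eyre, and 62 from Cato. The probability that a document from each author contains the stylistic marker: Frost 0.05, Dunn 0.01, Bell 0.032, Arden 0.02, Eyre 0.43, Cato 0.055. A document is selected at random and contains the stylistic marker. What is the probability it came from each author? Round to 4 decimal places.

Frost 0.0378, Dunn 0.0184, Bell 0.1694, Arden 0.1275, Eyre 0.2787, Cato 0.3683

Compute prior × likelihood for every hypothesis:
  Frost: 0.035 × 0.05 = 0.00175
  Dunn: 0.085 × 0.01 = 0.00085
  Bell: 0.245 × 0.032 = 0.00784
  Arden: 0.295 × 0.02 = 0.0059
  Eyre: 0.03 × 0.43 = 0.0129
  Cato: 0.31 × 0.055 = 0.01705
Normalizing constant = 0.04629.
P(Frost | marker) = 0.00175/0.04629 ≈ 0.0378
P(Dunn | marker) = 0.00085/0.04629 ≈ 0.0184
P(Bell | marker) = 0.00784/0.04629 ≈ 0.1694
P(Arden | marker) = 0.0059/0.04629 ≈ 0.1275
P(Eyre | marker) = 0.0129/0.04629 ≈ 0.2787
P(Cato | marker) = 0.01705/0.04629 ≈ 0.3683
(Check: 0.0378+0.0184+0.1694+0.1275+0.2787+0.3683 = 1.0001.)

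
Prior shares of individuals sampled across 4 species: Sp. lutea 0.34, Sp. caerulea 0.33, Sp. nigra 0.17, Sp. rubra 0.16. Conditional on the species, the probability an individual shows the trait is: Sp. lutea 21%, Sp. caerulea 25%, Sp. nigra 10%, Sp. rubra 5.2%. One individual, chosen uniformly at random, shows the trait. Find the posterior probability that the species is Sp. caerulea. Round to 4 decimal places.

Prior × likelihood for each hypothesis:
  Sp. lutea: 0.34 × 0.21 = 0.0714
  Sp. caerulea: 0.33 × 0.25 = 0.0825
  Sp. nigra: 0.17 × 0.1 = 0.017
  Sp. rubra: 0.16 × 0.052 = 0.00832
Sum = 0.17922.
P(Sp. caerulea | evidence) = 0.0825 / 0.17922 ≈ 0.4603.

0.4603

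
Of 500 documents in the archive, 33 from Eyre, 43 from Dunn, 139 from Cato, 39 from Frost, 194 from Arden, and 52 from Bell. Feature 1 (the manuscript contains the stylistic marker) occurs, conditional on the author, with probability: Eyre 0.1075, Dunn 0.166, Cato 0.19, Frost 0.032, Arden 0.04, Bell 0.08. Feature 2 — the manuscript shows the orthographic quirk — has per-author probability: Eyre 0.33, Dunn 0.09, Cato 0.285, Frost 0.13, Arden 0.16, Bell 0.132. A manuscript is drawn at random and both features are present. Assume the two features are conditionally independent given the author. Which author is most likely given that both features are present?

Cato

By Bayes' rule, posterior ∝ prior × likelihood:
  Eyre: 0.066 × 0.1075 × 0.33 = 0.00234135
  Dunn: 0.086 × 0.166 × 0.09 = 0.00128484
  Cato: 0.278 × 0.19 × 0.285 = 0.0150537
  Frost: 0.078 × 0.032 × 0.13 = 0.00032448
  Arden: 0.388 × 0.04 × 0.16 = 0.0024832
  Bell: 0.104 × 0.08 × 0.132 = 0.00109824
Total = 0.02258581.
Largest term belongs to Cato, so Cato is most probable.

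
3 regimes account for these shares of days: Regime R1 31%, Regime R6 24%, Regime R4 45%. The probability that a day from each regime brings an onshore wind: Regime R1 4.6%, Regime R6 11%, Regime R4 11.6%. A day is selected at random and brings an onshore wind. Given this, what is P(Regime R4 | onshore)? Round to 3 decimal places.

Compute prior × likelihood for every hypothesis:
  Regime R1: 0.31 × 0.046 = 0.01426
  Regime R6: 0.24 × 0.11 = 0.0264
  Regime R4: 0.45 × 0.116 = 0.0522
Total = 0.09286.
P(Regime R4 | evidence) = 0.0522 / 0.09286 ≈ 0.562.

0.562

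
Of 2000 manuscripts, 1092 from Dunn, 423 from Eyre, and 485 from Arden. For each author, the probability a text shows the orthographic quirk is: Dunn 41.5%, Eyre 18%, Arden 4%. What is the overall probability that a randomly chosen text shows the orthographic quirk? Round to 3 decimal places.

By Bayes' rule, posterior ∝ prior × likelihood:
  Dunn: 0.546 × 0.415 = 0.22659
  Eyre: 0.2115 × 0.18 = 0.03807
  Arden: 0.2425 × 0.04 = 0.0097
P(quirk) = 0.22659 + 0.03807 + 0.0097 = 0.27436 → 0.274.

0.274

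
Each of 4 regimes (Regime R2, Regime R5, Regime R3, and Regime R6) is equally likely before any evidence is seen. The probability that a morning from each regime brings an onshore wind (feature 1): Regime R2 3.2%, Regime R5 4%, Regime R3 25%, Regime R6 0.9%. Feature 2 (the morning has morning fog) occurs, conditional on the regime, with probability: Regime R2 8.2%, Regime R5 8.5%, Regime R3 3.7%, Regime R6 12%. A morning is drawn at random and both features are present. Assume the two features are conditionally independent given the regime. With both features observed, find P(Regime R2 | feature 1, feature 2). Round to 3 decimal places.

0.160

With a uniform prior (1/4 each), posterior ∝ likelihood:
  Regime R2: 0.032 × 0.082 = 0.002624
  Regime R5: 0.04 × 0.085 = 0.0034
  Regime R3: 0.25 × 0.037 = 0.00925
  Regime R6: 0.009 × 0.12 = 0.00108
Total = 0.016354.
P(Regime R2 | evidence) = 0.002624 / 0.016354 ≈ 0.160.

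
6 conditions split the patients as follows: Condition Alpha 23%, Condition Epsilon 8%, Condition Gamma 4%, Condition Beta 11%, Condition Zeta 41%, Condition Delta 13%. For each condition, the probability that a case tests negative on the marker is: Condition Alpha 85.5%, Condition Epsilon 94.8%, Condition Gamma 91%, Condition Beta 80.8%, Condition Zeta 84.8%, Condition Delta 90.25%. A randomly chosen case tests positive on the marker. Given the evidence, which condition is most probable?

Taking complements, P(marker-positive | each) = Condition Alpha 0.145, Condition Epsilon 0.052, Condition Gamma 0.09, Condition Beta 0.192, Condition Zeta 0.152, Condition Delta 0.0975.
Prior × likelihood for each hypothesis:
  Condition Alpha: 0.23 × 0.145 = 0.03335
  Condition Epsilon: 0.08 × 0.052 = 0.00416
  Condition Gamma: 0.04 × 0.09 = 0.0036
  Condition Beta: 0.11 × 0.192 = 0.02112
  Condition Zeta: 0.41 × 0.152 = 0.06232
  Condition Delta: 0.13 × 0.0975 = 0.012675
Total = 0.137225.
Largest term belongs to Condition Zeta, so Condition Zeta is most probable.

Condition Zeta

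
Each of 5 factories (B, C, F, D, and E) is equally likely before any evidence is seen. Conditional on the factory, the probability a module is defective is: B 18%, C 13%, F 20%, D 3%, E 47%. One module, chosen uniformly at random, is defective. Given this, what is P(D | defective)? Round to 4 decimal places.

Since the prior is uniform, the posterior is proportional to the likelihood:
  B: 0.18
  C: 0.13
  F: 0.2
  D: 0.03
  E: 0.47
Sum = 1.01.
P(D | evidence) = 0.03 / 1.01 ≈ 0.0297.

0.0297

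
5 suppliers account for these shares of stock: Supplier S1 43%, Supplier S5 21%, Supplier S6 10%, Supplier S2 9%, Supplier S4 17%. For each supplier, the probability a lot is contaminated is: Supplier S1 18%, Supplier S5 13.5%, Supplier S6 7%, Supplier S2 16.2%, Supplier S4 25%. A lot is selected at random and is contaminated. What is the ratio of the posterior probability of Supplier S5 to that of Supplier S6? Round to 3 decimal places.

By Bayes' rule, posterior ∝ prior × likelihood:
  Supplier S1: 0.43 × 0.18 = 0.0774
  Supplier S5: 0.21 × 0.135 = 0.02835
  Supplier S6: 0.1 × 0.07 = 0.007
  Supplier S2: 0.09 × 0.162 = 0.01458
  Supplier S4: 0.17 × 0.25 = 0.0425
Sum = 0.16983.
The ratio is 0.02835 / 0.007 (the normalizer cancels) = 4.050.

4.050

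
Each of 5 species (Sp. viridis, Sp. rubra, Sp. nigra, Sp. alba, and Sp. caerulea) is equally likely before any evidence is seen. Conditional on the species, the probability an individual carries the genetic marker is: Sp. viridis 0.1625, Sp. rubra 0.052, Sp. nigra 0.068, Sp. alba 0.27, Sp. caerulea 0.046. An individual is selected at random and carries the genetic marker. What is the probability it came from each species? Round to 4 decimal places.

With a uniform prior (1/5 each), posterior ∝ likelihood:
  Sp. viridis: 0.1625
  Sp. rubra: 0.052
  Sp. nigra: 0.068
  Sp. alba: 0.27
  Sp. caerulea: 0.046
Total = 0.5985.
P(Sp. viridis | marker) = 0.1625/0.5985 ≈ 0.2715
P(Sp. rubra | marker) = 0.052/0.5985 ≈ 0.0869
P(Sp. nigra | marker) = 0.068/0.5985 ≈ 0.1136
P(Sp. alba | marker) = 0.27/0.5985 ≈ 0.4511
P(Sp. caerulea | marker) = 0.046/0.5985 ≈ 0.0769
(Check: 0.2715+0.0869+0.1136+0.4511+0.0769 = 1.0000.)

Sp. viridis 0.2715, Sp. rubra 0.0869, Sp. nigra 0.1136, Sp. alba 0.4511, Sp. caerulea 0.0769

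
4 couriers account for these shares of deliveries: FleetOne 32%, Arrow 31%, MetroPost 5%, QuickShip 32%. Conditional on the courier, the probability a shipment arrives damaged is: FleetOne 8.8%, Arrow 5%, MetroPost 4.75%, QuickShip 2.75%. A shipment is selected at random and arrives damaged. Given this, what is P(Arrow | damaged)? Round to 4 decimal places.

0.2827

Prior × likelihood for each hypothesis:
  FleetOne: 0.32 × 0.088 = 0.02816
  Arrow: 0.31 × 0.05 = 0.0155
  MetroPost: 0.05 × 0.0475 = 0.002375
  QuickShip: 0.32 × 0.0275 = 0.0088
Normalizing constant = 0.054835.
P(Arrow | evidence) = 0.0155 / 0.054835 ≈ 0.2827.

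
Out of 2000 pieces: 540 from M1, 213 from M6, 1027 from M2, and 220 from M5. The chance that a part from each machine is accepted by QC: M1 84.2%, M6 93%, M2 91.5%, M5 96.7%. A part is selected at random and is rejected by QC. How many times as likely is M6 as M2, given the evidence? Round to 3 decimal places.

Taking complements, P(rejected | each) = M1 0.158, M6 0.07, M2 0.085, M5 0.033.
Unnormalized posteriors (prior × likelihood):
  M1: 0.27 × 0.158 = 0.04266
  M6: 0.1065 × 0.07 = 0.007455
  M2: 0.5135 × 0.085 = 0.0436475
  M5: 0.11 × 0.033 = 0.00363
Total = 0.0973925.
The ratio is 0.007455 / 0.0436475 (the normalizer cancels) = 0.171.

0.171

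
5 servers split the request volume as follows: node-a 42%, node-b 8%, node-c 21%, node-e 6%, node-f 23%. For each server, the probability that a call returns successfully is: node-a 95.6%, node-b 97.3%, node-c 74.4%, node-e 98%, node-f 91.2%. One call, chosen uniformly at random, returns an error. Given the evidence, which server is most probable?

Taking complements, P(error | each) = node-a 0.044, node-b 0.027, node-c 0.256, node-e 0.02, node-f 0.088.
Prior × likelihood for each hypothesis:
  node-a: 0.42 × 0.044 = 0.01848
  node-b: 0.08 × 0.027 = 0.00216
  node-c: 0.21 × 0.256 = 0.05376
  node-e: 0.06 × 0.02 = 0.0012
  node-f: 0.23 × 0.088 = 0.02024
Total = 0.09584.
Largest term belongs to node-c, so node-c is most probable.

node-c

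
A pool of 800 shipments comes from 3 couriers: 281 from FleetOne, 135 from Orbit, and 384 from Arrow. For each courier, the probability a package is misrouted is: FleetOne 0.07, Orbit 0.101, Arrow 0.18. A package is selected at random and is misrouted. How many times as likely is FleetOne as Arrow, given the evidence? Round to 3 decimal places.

By Bayes' rule, posterior ∝ prior × likelihood:
  FleetOne: 0.35125 × 0.07 = 0.0245875
  Orbit: 0.16875 × 0.101 = 0.01704375
  Arrow: 0.48 × 0.18 = 0.0864
Normalizing constant = 0.12803125.
The ratio is 0.0245875 / 0.0864 (the normalizer cancels) = 0.285.

0.285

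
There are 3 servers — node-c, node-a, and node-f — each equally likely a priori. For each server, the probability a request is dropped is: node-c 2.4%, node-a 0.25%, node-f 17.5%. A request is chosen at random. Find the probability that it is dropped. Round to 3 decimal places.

Since the prior is uniform, the posterior is proportional to the likelihood:
  node-c: 0.024
  node-a: 0.0025
  node-f: 0.175
P(dropped) = (1/3) × (0.024 + 0.0025 + 0.175) = 0.2015/3 ≈ 0.067.

0.067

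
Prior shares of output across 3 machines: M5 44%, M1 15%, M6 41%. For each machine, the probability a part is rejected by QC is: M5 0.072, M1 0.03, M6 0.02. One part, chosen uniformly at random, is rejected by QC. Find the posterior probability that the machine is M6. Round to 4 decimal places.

Prior × likelihood for each hypothesis:
  M5: 0.44 × 0.072 = 0.03168
  M1: 0.15 × 0.03 = 0.0045
  M6: 0.41 × 0.02 = 0.0082
Normalizing constant = 0.04438.
P(M6 | evidence) = 0.0082 / 0.04438 ≈ 0.1848.

0.1848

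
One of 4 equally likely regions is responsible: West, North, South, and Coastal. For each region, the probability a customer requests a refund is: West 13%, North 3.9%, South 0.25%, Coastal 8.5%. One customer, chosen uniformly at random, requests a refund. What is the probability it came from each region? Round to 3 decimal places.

West 0.507, North 0.152, South 0.010, Coastal 0.331

Since the prior is uniform, the posterior is proportional to the likelihood:
  West: 0.13
  North: 0.039
  South: 0.0025
  Coastal: 0.085
Sum = 0.2565.
P(West | refund) = 0.13/0.2565 ≈ 0.507
P(North | refund) = 0.039/0.2565 ≈ 0.152
P(South | refund) = 0.0025/0.2565 ≈ 0.010
P(Coastal | refund) = 0.085/0.2565 ≈ 0.331
(Check: 0.507+0.152+0.010+0.331 = 1.000.)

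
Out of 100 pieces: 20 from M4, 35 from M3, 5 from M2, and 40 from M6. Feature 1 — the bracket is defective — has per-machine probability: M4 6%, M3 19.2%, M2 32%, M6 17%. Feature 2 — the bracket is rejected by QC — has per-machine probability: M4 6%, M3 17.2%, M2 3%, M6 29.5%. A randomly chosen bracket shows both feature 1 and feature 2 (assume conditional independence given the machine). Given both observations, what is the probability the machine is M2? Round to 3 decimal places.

Prior × likelihood for each hypothesis:
  M4: 0.2 × 0.06 × 0.06 = 0.00072
  M3: 0.35 × 0.192 × 0.172 = 0.0115584
  M2: 0.05 × 0.32 × 0.03 = 0.00048
  M6: 0.4 × 0.17 × 0.295 = 0.02006
Sum = 0.0328184.
P(M2 | evidence) = 0.00048 / 0.0328184 ≈ 0.015.

0.015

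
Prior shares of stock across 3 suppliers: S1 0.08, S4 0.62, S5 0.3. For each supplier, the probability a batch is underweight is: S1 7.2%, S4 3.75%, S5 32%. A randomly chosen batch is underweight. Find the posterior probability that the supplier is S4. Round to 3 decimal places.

Compute prior × likelihood for every hypothesis:
  S1: 0.08 × 0.072 = 0.00576
  S4: 0.62 × 0.0375 = 0.02325
  S5: 0.3 × 0.32 = 0.096
Normalizing constant = 0.12501.
P(S4 | evidence) = 0.02325 / 0.12501 ≈ 0.186.

0.186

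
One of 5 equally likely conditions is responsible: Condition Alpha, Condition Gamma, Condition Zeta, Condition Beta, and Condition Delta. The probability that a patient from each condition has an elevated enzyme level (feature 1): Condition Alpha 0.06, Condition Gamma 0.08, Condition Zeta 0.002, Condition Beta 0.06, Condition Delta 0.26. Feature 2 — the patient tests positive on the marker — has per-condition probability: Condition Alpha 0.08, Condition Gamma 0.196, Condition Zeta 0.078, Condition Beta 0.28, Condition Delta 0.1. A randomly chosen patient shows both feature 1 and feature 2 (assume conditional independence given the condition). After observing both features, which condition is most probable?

Condition Delta

Since the prior is uniform, the posterior is proportional to the likelihood:
  Condition Alpha: 0.06 × 0.08 = 0.0048
  Condition Gamma: 0.08 × 0.196 = 0.01568
  Condition Zeta: 0.002 × 0.078 = 0.000156
  Condition Beta: 0.06 × 0.28 = 0.0168
  Condition Delta: 0.26 × 0.1 = 0.026
Normalizing constant = 0.063436.
Largest term belongs to Condition Delta, so Condition Delta is most probable.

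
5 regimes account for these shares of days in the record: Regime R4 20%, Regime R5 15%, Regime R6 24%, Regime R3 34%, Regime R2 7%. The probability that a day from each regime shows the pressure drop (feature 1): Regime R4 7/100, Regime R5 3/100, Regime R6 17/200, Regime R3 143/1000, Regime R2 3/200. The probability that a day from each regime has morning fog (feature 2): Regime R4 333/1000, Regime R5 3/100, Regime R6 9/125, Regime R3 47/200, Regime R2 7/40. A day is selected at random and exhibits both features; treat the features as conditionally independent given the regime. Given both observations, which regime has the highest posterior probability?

Regime R3

Prior × likelihood for each hypothesis:
  Regime R4: 0.2 × 0.07 × 0.333 = 0.004662
  Regime R5: 0.15 × 0.03 × 0.03 = 0.000135
  Regime R6: 0.24 × 0.085 × 0.072 = 0.0014688
  Regime R3: 0.34 × 0.143 × 0.235 = 0.0114257
  Regime R2: 0.07 × 0.015 × 0.175 = 0.00018375
Normalizing constant = 0.01787525.
Largest term belongs to Regime R3, so Regime R3 is most probable.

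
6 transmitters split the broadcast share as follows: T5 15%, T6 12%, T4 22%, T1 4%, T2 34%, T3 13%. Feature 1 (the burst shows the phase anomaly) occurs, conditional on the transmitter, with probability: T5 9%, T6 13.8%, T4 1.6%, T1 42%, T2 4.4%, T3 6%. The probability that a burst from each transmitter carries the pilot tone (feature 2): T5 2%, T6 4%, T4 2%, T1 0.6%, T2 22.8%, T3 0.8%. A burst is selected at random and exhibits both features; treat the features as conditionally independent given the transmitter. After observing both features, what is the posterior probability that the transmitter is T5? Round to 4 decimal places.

Compute prior × likelihood for every hypothesis:
  T5: 0.15 × 0.09 × 0.02 = 0.00027
  T6: 0.12 × 0.138 × 0.04 = 0.0006624
  T4: 0.22 × 0.016 × 0.02 = 0.0000704
  T1: 0.04 × 0.42 × 0.006 = 0.0001008
  T2: 0.34 × 0.044 × 0.228 = 0.00341088
  T3: 0.13 × 0.06 × 0.008 = 0.0000624
Total = 0.00457688.
P(T5 | evidence) = 0.00027 / 0.00457688 ≈ 0.0590.

0.0590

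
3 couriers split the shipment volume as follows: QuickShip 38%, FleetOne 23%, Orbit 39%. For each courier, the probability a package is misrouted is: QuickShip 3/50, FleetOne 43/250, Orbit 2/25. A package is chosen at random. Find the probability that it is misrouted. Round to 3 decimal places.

0.094

By Bayes' rule, posterior ∝ prior × likelihood:
  QuickShip: 0.38 × 0.06 = 0.0228
  FleetOne: 0.23 × 0.172 = 0.03956
  Orbit: 0.39 × 0.08 = 0.0312
P(misrouted) = 0.0228 + 0.03956 + 0.0312 = 0.09356 → 0.094.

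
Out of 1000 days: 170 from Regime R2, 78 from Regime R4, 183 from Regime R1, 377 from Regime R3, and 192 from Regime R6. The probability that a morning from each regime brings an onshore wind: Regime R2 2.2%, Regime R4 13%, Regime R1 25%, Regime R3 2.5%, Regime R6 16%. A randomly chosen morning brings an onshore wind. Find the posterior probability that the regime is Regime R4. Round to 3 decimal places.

0.102

Unnormalized posteriors (prior × likelihood):
  Regime R2: 0.17 × 0.022 = 0.00374
  Regime R4: 0.078 × 0.13 = 0.01014
  Regime R1: 0.183 × 0.25 = 0.04575
  Regime R3: 0.377 × 0.025 = 0.009425
  Regime R6: 0.192 × 0.16 = 0.03072
Sum = 0.099775.
P(Regime R4 | evidence) = 0.01014 / 0.099775 ≈ 0.102.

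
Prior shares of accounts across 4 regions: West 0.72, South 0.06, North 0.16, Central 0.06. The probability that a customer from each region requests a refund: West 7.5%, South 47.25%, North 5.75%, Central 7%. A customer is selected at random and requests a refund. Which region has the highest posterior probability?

West

By Bayes' rule, posterior ∝ prior × likelihood:
  West: 0.72 × 0.075 = 0.054
  South: 0.06 × 0.4725 = 0.02835
  North: 0.16 × 0.0575 = 0.0092
  Central: 0.06 × 0.07 = 0.0042
Total = 0.09575.
Largest term belongs to West, so West is most probable.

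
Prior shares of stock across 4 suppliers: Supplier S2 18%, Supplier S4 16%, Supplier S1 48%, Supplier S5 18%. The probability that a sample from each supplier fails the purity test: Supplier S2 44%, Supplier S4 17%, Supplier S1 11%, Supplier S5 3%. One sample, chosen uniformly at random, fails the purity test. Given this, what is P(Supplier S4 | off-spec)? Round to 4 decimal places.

By Bayes' rule, posterior ∝ prior × likelihood:
  Supplier S2: 0.18 × 0.44 = 0.0792
  Supplier S4: 0.16 × 0.17 = 0.0272
  Supplier S1: 0.48 × 0.11 = 0.0528
  Supplier S5: 0.18 × 0.03 = 0.0054
Sum = 0.1646.
P(Supplier S4 | evidence) = 0.0272 / 0.1646 ≈ 0.1652.

0.1652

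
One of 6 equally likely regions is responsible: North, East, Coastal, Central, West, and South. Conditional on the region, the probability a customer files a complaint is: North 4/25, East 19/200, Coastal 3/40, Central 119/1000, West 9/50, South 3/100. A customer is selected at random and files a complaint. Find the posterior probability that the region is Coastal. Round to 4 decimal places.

0.1138

Since the prior is uniform, the posterior is proportional to the likelihood:
  North: 0.16
  East: 0.095
  Coastal: 0.075
  Central: 0.119
  West: 0.18
  South: 0.03
Total = 0.659.
P(Coastal | evidence) = 0.075 / 0.659 ≈ 0.1138.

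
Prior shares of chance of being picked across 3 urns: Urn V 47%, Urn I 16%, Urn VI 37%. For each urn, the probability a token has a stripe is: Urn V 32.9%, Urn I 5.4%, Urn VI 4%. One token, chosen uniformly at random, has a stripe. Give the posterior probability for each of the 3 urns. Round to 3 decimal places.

Urn V 0.868, Urn I 0.049, Urn VI 0.083

Prior × likelihood for each hypothesis:
  Urn V: 0.47 × 0.329 = 0.15463
  Urn I: 0.16 × 0.054 = 0.00864
  Urn VI: 0.37 × 0.04 = 0.0148
Total = 0.17807.
P(Urn V | striped) = 0.15463/0.17807 ≈ 0.868
P(Urn I | striped) = 0.00864/0.17807 ≈ 0.049
P(Urn VI | striped) = 0.0148/0.17807 ≈ 0.083
(Check: 0.868+0.049+0.083 = 1.000.)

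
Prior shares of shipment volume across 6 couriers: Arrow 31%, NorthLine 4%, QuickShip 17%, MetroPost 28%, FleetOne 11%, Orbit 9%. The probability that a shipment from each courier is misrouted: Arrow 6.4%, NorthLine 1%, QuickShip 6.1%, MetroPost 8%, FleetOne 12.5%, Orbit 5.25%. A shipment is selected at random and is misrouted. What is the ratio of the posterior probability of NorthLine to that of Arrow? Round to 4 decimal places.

By Bayes' rule, posterior ∝ prior × likelihood:
  Arrow: 0.31 × 0.064 = 0.01984
  NorthLine: 0.04 × 0.01 = 0.0004
  QuickShip: 0.17 × 0.061 = 0.01037
  MetroPost: 0.28 × 0.08 = 0.0224
  FleetOne: 0.11 × 0.125 = 0.01375
  Orbit: 0.09 × 0.0525 = 0.004725
Sum = 0.071485.
The ratio is 0.0004 / 0.01984 (the normalizer cancels) = 0.0202.

0.0202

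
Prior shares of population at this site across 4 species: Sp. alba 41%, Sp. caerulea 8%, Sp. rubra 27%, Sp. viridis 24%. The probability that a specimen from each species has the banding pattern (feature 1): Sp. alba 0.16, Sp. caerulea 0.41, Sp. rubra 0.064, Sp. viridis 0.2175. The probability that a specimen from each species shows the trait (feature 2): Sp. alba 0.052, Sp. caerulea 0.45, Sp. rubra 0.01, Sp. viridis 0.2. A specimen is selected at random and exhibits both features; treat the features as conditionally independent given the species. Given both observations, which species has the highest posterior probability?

Prior × likelihood for each hypothesis:
  Sp. alba: 0.41 × 0.16 × 0.052 = 0.0034112
  Sp. caerulea: 0.08 × 0.41 × 0.45 = 0.01476
  Sp. rubra: 0.27 × 0.064 × 0.01 = 0.0001728
  Sp. viridis: 0.24 × 0.2175 × 0.2 = 0.01044
Normalizing constant = 0.028784.
Largest term belongs to Sp. caerulea, so Sp. caerulea is most probable.

Sp. caerulea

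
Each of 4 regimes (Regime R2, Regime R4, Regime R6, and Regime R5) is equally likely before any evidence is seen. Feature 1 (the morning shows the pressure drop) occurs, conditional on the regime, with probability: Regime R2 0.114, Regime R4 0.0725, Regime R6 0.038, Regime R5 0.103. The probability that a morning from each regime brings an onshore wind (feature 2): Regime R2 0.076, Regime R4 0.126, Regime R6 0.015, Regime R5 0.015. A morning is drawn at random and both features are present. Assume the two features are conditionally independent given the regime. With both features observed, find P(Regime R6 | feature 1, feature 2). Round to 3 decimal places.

Since the prior is uniform, the posterior is proportional to the likelihood:
  Regime R2: 0.114 × 0.076 = 0.008664
  Regime R4: 0.0725 × 0.126 = 0.009135
  Regime R6: 0.038 × 0.015 = 0.00057
  Regime R5: 0.103 × 0.015 = 0.001545
Total = 0.019914.
P(Regime R6 | evidence) = 0.00057 / 0.019914 ≈ 0.029.

0.029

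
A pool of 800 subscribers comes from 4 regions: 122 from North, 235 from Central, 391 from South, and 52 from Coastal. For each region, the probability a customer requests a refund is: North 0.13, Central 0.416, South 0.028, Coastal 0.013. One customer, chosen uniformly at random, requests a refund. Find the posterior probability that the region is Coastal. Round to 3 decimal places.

Unnormalized posteriors (prior × likelihood):
  North: 0.1525 × 0.13 = 0.019825
  Central: 0.29375 × 0.416 = 0.1222
  South: 0.48875 × 0.028 = 0.013685
  Coastal: 0.065 × 0.013 = 0.000845
Sum = 0.156555.
P(Coastal | evidence) = 0.000845 / 0.156555 ≈ 0.005.

0.005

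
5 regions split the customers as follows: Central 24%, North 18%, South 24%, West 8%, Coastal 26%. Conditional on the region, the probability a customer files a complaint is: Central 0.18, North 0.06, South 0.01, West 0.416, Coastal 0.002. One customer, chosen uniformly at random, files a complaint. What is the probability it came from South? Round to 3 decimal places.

Prior × likelihood for each hypothesis:
  Central: 0.24 × 0.18 = 0.0432
  North: 0.18 × 0.06 = 0.0108
  South: 0.24 × 0.01 = 0.0024
  West: 0.08 × 0.416 = 0.03328
  Coastal: 0.26 × 0.002 = 0.00052
Total = 0.0902.
P(South | evidence) = 0.0024 / 0.0902 ≈ 0.027.

0.027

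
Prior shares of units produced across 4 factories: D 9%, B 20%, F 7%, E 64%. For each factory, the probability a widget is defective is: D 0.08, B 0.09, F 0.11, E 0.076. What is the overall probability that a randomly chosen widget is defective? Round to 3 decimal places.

0.082

Unnormalized posteriors (prior × likelihood):
  D: 0.09 × 0.08 = 0.0072
  B: 0.2 × 0.09 = 0.018
  F: 0.07 × 0.11 = 0.0077
  E: 0.64 × 0.076 = 0.04864
P(defective) = 0.0072 + 0.018 + 0.0077 + 0.04864 = 0.08154 → 0.082.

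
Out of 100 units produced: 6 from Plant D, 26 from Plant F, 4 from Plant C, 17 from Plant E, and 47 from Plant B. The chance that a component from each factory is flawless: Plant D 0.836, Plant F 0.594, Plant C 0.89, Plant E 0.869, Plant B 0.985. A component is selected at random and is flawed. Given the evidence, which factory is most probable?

Taking complements, P(flawed | each) = Plant D 0.164, Plant F 0.406, Plant C 0.11, Plant E 0.131, Plant B 0.015.
Prior × likelihood for each hypothesis:
  Plant D: 0.06 × 0.164 = 0.00984
  Plant F: 0.26 × 0.406 = 0.10556
  Plant C: 0.04 × 0.11 = 0.0044
  Plant E: 0.17 × 0.131 = 0.02227
  Plant B: 0.47 × 0.015 = 0.00705
Total = 0.14912.
Largest term belongs to Plant F, so Plant F is most probable.

Plant F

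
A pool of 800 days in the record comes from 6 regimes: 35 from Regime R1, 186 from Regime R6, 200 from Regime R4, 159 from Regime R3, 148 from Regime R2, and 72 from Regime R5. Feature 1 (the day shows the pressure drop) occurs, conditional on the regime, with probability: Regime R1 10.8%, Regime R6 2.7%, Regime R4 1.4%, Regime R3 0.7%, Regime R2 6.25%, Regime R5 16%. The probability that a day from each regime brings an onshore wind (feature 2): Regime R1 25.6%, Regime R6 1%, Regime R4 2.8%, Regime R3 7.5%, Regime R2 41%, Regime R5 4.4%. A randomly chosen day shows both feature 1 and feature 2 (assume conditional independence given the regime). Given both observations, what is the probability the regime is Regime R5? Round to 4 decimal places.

0.0925

Prior × likelihood for each hypothesis:
  Regime R1: 0.04375 × 0.108 × 0.256 = 0.0012096
  Regime R6: 0.2325 × 0.027 × 0.01 = 0.000062775
  Regime R4: 0.25 × 0.014 × 0.028 = 0.000098
  Regime R3: 0.19875 × 0.007 × 0.075 = 0.00010434375
  Regime R2: 0.185 × 0.0625 × 0.41 = 0.004740625
  Regime R5: 0.09 × 0.16 × 0.044 = 0.0006336
Total = 0.00684894375.
P(Regime R5 | evidence) = 0.0006336 / 0.00684894375 ≈ 0.0925.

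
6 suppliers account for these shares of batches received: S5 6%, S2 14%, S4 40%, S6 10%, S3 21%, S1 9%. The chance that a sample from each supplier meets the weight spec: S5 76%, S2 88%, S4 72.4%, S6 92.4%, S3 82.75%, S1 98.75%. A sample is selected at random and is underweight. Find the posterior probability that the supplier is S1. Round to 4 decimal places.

0.0060

Taking complements, P(underweight | each) = S5 0.24, S2 0.12, S4 0.276, S6 0.076, S3 0.1725, S1 0.0125.
By Bayes' rule, posterior ∝ prior × likelihood:
  S5: 0.06 × 0.24 = 0.0144
  S2: 0.14 × 0.12 = 0.0168
  S4: 0.4 × 0.276 = 0.1104
  S6: 0.1 × 0.076 = 0.0076
  S3: 0.21 × 0.1725 = 0.036225
  S1: 0.09 × 0.0125 = 0.001125
Normalizing constant = 0.18655.
P(S1 | evidence) = 0.001125 / 0.18655 ≈ 0.0060.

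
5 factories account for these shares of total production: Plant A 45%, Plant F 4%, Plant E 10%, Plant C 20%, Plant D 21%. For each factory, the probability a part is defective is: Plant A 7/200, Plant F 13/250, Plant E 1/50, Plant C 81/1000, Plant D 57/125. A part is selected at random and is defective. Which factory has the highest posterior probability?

Prior × likelihood for each hypothesis:
  Plant A: 0.45 × 0.035 = 0.01575
  Plant F: 0.04 × 0.052 = 0.00208
  Plant E: 0.1 × 0.02 = 0.002
  Plant C: 0.2 × 0.081 = 0.0162
  Plant D: 0.21 × 0.456 = 0.09576
Sum = 0.13179.
Largest term belongs to Plant D, so Plant D is most probable.

Plant D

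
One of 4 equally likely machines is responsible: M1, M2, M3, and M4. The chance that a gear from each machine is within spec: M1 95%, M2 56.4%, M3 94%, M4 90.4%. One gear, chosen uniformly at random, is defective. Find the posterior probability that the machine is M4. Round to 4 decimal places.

0.1495

Taking complements, P(defective | each) = M1 0.05, M2 0.436, M3 0.06, M4 0.096.
With a uniform prior (1/4 each), posterior ∝ likelihood:
  M1: 0.05
  M2: 0.436
  M3: 0.06
  M4: 0.096
Normalizing constant = 0.642.
P(M4 | evidence) = 0.096 / 0.642 ≈ 0.1495.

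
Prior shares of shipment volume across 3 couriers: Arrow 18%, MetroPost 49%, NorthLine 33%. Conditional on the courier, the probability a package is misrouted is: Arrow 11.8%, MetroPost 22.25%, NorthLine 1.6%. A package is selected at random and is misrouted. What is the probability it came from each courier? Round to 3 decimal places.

Arrow 0.157, MetroPost 0.804, NorthLine 0.039

Unnormalized posteriors (prior × likelihood):
  Arrow: 0.18 × 0.118 = 0.02124
  MetroPost: 0.49 × 0.2225 = 0.109025
  NorthLine: 0.33 × 0.016 = 0.00528
Total = 0.135545.
P(Arrow | misrouted) = 0.02124/0.135545 ≈ 0.157
P(MetroPost | misrouted) = 0.109025/0.135545 ≈ 0.804
P(NorthLine | misrouted) = 0.00528/0.135545 ≈ 0.039
(Check: 0.157+0.804+0.039 = 1.000.)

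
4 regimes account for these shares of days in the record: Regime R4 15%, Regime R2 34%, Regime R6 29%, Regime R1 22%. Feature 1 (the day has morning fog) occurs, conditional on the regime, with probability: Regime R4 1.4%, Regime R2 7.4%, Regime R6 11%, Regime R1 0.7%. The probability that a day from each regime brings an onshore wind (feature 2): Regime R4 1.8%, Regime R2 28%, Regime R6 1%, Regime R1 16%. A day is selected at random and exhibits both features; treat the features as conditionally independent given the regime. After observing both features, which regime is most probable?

Regime R2

Unnormalized posteriors (prior × likelihood):
  Regime R4: 0.15 × 0.014 × 0.018 = 0.0000378
  Regime R2: 0.34 × 0.074 × 0.28 = 0.0070448
  Regime R6: 0.29 × 0.11 × 0.01 = 0.000319
  Regime R1: 0.22 × 0.007 × 0.16 = 0.0002464
Sum = 0.007648.
Largest term belongs to Regime R2, so Regime R2 is most probable.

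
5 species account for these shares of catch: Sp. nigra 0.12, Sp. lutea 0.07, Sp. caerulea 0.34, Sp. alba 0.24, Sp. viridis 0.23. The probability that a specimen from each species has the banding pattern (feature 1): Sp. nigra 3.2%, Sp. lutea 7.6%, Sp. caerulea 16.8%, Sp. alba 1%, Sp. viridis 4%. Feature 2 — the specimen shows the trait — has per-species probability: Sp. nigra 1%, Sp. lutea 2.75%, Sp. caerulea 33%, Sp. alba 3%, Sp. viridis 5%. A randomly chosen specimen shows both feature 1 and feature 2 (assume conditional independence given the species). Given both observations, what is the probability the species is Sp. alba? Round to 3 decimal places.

0.004

Unnormalized posteriors (prior × likelihood):
  Sp. nigra: 0.12 × 0.032 × 0.01 = 0.0000384
  Sp. lutea: 0.07 × 0.076 × 0.0275 = 0.0001463
  Sp. caerulea: 0.34 × 0.168 × 0.33 = 0.0188496
  Sp. alba: 0.24 × 0.01 × 0.03 = 0.000072
  Sp. viridis: 0.23 × 0.04 × 0.05 = 0.00046
Normalizing constant = 0.0195663.
P(Sp. alba | evidence) = 0.000072 / 0.0195663 ≈ 0.004.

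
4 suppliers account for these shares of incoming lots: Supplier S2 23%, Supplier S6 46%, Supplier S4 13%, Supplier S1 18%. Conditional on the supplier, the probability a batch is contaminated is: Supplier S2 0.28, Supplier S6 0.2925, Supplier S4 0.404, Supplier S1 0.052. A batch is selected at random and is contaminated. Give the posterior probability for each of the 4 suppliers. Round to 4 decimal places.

Supplier S2 0.2469, Supplier S6 0.5159, Supplier S4 0.2014, Supplier S1 0.0359

Unnormalized posteriors (prior × likelihood):
  Supplier S2: 0.23 × 0.28 = 0.0644
  Supplier S6: 0.46 × 0.2925 = 0.13455
  Supplier S4: 0.13 × 0.404 = 0.05252
  Supplier S1: 0.18 × 0.052 = 0.00936
Normalizing constant = 0.26083.
P(Supplier S2 | contaminated) = 0.0644/0.26083 ≈ 0.2469
P(Supplier S6 | contaminated) = 0.13455/0.26083 ≈ 0.5159
P(Supplier S4 | contaminated) = 0.05252/0.26083 ≈ 0.2014
P(Supplier S1 | contaminated) = 0.00936/0.26083 ≈ 0.0359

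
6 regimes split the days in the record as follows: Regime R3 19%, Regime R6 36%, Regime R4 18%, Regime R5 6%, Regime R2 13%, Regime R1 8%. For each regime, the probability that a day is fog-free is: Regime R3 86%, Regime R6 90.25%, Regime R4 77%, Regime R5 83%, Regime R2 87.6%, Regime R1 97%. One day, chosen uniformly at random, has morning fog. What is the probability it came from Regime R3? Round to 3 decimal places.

Taking complements, P(fog | each) = Regime R3 0.14, Regime R6 0.0975, Regime R4 0.23, Regime R5 0.17, Regime R2 0.124, Regime R1 0.03.
Unnormalized posteriors (prior × likelihood):
  Regime R3: 0.19 × 0.14 = 0.0266
  Regime R6: 0.36 × 0.0975 = 0.0351
  Regime R4: 0.18 × 0.23 = 0.0414
  Regime R5: 0.06 × 0.17 = 0.0102
  Regime R2: 0.13 × 0.124 = 0.01612
  Regime R1: 0.08 × 0.03 = 0.0024
Total = 0.13182.
P(Regime R3 | evidence) = 0.0266 / 0.13182 ≈ 0.202.

0.202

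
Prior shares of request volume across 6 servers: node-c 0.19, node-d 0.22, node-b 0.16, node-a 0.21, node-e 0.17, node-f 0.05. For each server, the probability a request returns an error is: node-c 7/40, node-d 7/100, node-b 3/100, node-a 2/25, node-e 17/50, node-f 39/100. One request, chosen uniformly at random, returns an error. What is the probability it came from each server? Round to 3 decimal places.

node-c 0.225, node-d 0.104, node-b 0.033, node-a 0.114, node-e 0.392, node-f 0.132

By Bayes' rule, posterior ∝ prior × likelihood:
  node-c: 0.19 × 0.175 = 0.03325
  node-d: 0.22 × 0.07 = 0.0154
  node-b: 0.16 × 0.03 = 0.0048
  node-a: 0.21 × 0.08 = 0.0168
  node-e: 0.17 × 0.34 = 0.0578
  node-f: 0.05 × 0.39 = 0.0195
Normalizing constant = 0.14755.
P(node-c | error) = 0.03325/0.14755 ≈ 0.225
P(node-d | error) = 0.0154/0.14755 ≈ 0.104
P(node-b | error) = 0.0048/0.14755 ≈ 0.033
P(node-a | error) = 0.0168/0.14755 ≈ 0.114
P(node-e | error) = 0.0578/0.14755 ≈ 0.392
P(node-f | error) = 0.0195/0.14755 ≈ 0.132
(Check: 0.225+0.104+0.033+0.114+0.392+0.132 = 1.000.)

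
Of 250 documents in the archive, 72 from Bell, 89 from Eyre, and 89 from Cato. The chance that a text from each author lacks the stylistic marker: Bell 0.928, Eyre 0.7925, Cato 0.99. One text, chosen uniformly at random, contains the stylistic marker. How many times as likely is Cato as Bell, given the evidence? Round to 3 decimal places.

0.172

Taking complements, P(marker | each) = Bell 0.072, Eyre 0.2075, Cato 0.01.
Unnormalized posteriors (prior × likelihood):
  Bell: 0.288 × 0.072 = 0.020736
  Eyre: 0.356 × 0.2075 = 0.07387
  Cato: 0.356 × 0.01 = 0.00356
Normalizing constant = 0.098166.
The ratio is 0.00356 / 0.020736 (the normalizer cancels) = 0.172.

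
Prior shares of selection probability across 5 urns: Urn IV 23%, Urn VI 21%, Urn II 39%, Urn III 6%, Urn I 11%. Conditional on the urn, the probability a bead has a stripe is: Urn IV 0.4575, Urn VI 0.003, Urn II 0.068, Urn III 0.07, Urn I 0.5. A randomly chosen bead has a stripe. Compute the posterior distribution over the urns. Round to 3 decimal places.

Urn IV 0.549, Urn VI 0.003, Urn II 0.138, Urn III 0.022, Urn I 0.287

Compute prior × likelihood for every hypothesis:
  Urn IV: 0.23 × 0.4575 = 0.105225
  Urn VI: 0.21 × 0.003 = 0.00063
  Urn II: 0.39 × 0.068 = 0.02652
  Urn III: 0.06 × 0.07 = 0.0042
  Urn I: 0.11 × 0.5 = 0.055
Sum = 0.191575.
P(Urn IV | striped) = 0.105225/0.191575 ≈ 0.549
P(Urn VI | striped) = 0.00063/0.191575 ≈ 0.003
P(Urn II | striped) = 0.02652/0.191575 ≈ 0.138
P(Urn III | striped) = 0.0042/0.191575 ≈ 0.022
P(Urn I | striped) = 0.055/0.191575 ≈ 0.287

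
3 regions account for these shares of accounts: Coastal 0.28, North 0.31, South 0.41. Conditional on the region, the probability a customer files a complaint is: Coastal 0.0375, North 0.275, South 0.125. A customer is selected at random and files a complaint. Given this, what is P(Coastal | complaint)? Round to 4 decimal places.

By Bayes' rule, posterior ∝ prior × likelihood:
  Coastal: 0.28 × 0.0375 = 0.0105
  North: 0.31 × 0.275 = 0.08525
  South: 0.41 × 0.125 = 0.05125
Total = 0.147.
P(Coastal | evidence) = 0.0105 / 0.147 ≈ 0.0714.

0.0714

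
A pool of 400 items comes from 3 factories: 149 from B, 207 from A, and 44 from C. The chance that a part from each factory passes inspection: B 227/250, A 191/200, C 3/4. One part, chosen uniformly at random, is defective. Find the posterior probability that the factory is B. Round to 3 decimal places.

0.403

Taking complements, P(defective | each) = B 0.092, A 0.045, C 0.25.
By Bayes' rule, posterior ∝ prior × likelihood:
  B: 0.3725 × 0.092 = 0.03427
  A: 0.5175 × 0.045 = 0.0232875
  C: 0.11 × 0.25 = 0.0275
Total = 0.0850575.
P(B | evidence) = 0.03427 / 0.0850575 ≈ 0.403.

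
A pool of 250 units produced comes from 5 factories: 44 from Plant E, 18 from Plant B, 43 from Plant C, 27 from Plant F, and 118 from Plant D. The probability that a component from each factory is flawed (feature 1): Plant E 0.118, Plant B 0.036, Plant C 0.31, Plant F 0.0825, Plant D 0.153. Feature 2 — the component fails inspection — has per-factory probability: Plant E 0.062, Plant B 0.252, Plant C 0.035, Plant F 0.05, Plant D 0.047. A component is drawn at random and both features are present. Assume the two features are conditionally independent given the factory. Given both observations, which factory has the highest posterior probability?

Plant D

Compute prior × likelihood for every hypothesis:
  Plant E: 0.176 × 0.118 × 0.062 = 0.001287616
  Plant B: 0.072 × 0.036 × 0.252 = 0.000653184
  Plant C: 0.172 × 0.31 × 0.035 = 0.0018662
  Plant F: 0.108 × 0.0825 × 0.05 = 0.0004455
  Plant D: 0.472 × 0.153 × 0.047 = 0.003394152
Sum = 0.007646652.
Largest term belongs to Plant D, so Plant D is most probable.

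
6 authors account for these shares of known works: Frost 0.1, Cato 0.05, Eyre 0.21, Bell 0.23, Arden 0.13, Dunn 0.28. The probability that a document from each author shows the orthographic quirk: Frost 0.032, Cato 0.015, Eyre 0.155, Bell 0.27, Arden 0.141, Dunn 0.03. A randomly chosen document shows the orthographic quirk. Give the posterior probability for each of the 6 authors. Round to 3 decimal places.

Frost 0.026, Cato 0.006, Eyre 0.260, Bell 0.495, Arden 0.146, Dunn 0.067

By Bayes' rule, posterior ∝ prior × likelihood:
  Frost: 0.1 × 0.032 = 0.0032
  Cato: 0.05 × 0.015 = 0.00075
  Eyre: 0.21 × 0.155 = 0.03255
  Bell: 0.23 × 0.27 = 0.0621
  Arden: 0.13 × 0.141 = 0.01833
  Dunn: 0.28 × 0.03 = 0.0084
Total = 0.12533.
P(Frost | quirk) = 0.0032/0.12533 ≈ 0.026
P(Cato | quirk) = 0.00075/0.12533 ≈ 0.006
P(Eyre | quirk) = 0.03255/0.12533 ≈ 0.260
P(Bell | quirk) = 0.0621/0.12533 ≈ 0.495
P(Arden | quirk) = 0.01833/0.12533 ≈ 0.146
P(Dunn | quirk) = 0.0084/0.12533 ≈ 0.067
(Check: 0.026+0.006+0.260+0.495+0.146+0.067 = 1.000.)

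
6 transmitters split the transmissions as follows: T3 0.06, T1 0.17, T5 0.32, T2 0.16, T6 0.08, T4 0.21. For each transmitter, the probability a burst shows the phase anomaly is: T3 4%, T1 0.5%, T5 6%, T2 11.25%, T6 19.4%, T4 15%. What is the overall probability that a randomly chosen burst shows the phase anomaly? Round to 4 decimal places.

0.0875

Unnormalized posteriors (prior × likelihood):
  T3: 0.06 × 0.04 = 0.0024
  T1: 0.17 × 0.005 = 0.00085
  T5: 0.32 × 0.06 = 0.0192
  T2: 0.16 × 0.1125 = 0.018
  T6: 0.08 × 0.194 = 0.01552
  T4: 0.21 × 0.15 = 0.0315
P(anomaly) = 0.0024 + 0.00085 + 0.0192 + 0.018 + 0.01552 + 0.0315 = 0.08747 → 0.0875.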